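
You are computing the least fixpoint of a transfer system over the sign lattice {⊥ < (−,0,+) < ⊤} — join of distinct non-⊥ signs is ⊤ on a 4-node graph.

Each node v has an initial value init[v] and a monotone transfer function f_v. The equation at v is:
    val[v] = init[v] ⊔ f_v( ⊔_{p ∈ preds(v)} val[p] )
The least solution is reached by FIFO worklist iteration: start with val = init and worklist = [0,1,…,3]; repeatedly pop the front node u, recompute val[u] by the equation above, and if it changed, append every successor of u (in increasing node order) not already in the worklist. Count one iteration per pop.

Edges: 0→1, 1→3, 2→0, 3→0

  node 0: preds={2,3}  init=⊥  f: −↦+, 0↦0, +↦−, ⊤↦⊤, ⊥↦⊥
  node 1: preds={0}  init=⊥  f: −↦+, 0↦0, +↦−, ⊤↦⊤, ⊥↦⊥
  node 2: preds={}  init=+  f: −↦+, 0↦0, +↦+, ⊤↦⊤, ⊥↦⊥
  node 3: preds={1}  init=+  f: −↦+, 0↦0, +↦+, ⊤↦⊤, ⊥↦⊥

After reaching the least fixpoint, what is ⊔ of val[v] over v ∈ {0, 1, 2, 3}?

Iteration log — 4 steps:
  step 1. node 0  ⊔preds=+  new=−  old=⊥  +wl: 
  step 2. node 1  ⊔preds=−  new=+  old=⊥  +wl: 
  step 3. node 2  ⊔preds=⊥  new=+  stable
  step 4. node 3  ⊔preds=+  new=+  stable

Least fixpoint reached:
  node 0: −
  node 1: +
  node 2: +
  node 3: +

⊤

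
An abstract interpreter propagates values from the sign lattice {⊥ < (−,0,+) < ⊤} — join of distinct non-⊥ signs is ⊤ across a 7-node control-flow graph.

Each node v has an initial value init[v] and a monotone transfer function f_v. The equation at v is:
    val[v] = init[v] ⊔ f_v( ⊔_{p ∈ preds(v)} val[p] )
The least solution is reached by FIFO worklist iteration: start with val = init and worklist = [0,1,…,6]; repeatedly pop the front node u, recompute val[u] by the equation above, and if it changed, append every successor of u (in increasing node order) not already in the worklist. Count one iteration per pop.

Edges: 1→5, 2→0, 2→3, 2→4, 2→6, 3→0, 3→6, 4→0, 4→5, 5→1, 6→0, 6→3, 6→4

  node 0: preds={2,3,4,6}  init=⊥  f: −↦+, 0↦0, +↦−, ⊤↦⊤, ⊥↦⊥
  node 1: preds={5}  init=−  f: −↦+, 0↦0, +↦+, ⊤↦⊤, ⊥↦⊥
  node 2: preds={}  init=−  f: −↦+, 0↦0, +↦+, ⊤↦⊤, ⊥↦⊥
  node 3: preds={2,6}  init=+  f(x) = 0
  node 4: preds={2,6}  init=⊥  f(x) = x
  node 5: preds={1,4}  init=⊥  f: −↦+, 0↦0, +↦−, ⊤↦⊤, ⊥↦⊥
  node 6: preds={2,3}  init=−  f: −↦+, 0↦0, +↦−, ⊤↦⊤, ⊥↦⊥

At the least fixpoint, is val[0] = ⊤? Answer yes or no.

yes

Iteration log — 14 steps:
  step 1. node 0  ⊔preds=⊤  new=⊤  old=⊥  +wl: 
  step 2. node 1  ⊔preds=⊥  new=−  stable
  step 3. node 2  ⊔preds=⊥  new=−  stable
  step 4. node 3  ⊔preds=−  new=⊤  old=+  +wl: 0
  step 5. node 4  ⊔preds=−  new=−  old=⊥  +wl: 
  step 6. node 5  ⊔preds=−  new=+  old=⊥  +wl: 1
  step 7. node 6  ⊔preds=⊤  new=⊤  old=−  +wl: 3,4
  step 8. node 0  ⊔preds=⊤  new=⊤  stable
  step 9. node 1  ⊔preds=+  new=⊤  old=−  +wl: 5
  step 10. node 3  ⊔preds=⊤  new=⊤  stable
  step 11. node 4  ⊔preds=⊤  new=⊤  old=−  +wl: 0
  step 12. node 5  ⊔preds=⊤  new=⊤  old=+  +wl: 1
  step 13. node 0  ⊔preds=⊤  new=⊤  stable
  step 14. node 1  ⊔preds=⊤  new=⊤  stable

Least fixpoint reached:
  node 0: ⊤
  node 1: ⊤
  node 2: −
  node 3: ⊤
  node 4: ⊤
  node 5: ⊤
  node 6: ⊤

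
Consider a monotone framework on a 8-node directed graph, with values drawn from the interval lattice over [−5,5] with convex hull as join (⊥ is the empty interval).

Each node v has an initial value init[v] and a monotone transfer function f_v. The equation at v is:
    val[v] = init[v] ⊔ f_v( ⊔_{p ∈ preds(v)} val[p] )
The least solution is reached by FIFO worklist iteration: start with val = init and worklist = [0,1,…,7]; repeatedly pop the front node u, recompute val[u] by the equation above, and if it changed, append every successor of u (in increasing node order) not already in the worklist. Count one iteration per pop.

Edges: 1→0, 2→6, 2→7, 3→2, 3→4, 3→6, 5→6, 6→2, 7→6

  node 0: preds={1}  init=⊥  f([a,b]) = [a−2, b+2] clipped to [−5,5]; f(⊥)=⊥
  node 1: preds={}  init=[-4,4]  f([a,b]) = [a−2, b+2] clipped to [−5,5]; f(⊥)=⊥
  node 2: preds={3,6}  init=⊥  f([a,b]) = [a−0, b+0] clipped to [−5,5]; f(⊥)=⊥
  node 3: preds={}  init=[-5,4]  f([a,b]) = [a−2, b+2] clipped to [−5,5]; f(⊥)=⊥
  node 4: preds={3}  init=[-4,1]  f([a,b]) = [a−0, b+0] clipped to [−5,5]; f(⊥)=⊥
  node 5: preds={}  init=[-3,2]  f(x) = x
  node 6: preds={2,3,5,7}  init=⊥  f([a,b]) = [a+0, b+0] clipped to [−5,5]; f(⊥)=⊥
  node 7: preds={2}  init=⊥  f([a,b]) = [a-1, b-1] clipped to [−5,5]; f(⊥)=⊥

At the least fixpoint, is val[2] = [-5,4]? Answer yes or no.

Iteration log — 10 steps:
  step 1. node 0  ⊔preds=[-4,4]  new=[-5,5]  old=⊥  +wl: 
  step 2. node 1  ⊔preds=⊥  new=[-4,4]  stable
  step 3. node 2  ⊔preds=[-5,4]  new=[-5,4]  old=⊥  +wl: 
  step 4. node 3  ⊔preds=⊥  new=[-5,4]  stable
  step 5. node 4  ⊔preds=[-5,4]  new=[-5,4]  old=[-4,1]  +wl: 
  step 6. node 5  ⊔preds=⊥  new=[-3,2]  stable
  step 7. node 6  ⊔preds=[-5,4]  new=[-5,4]  old=⊥  +wl: 2
  step 8. node 7  ⊔preds=[-5,4]  new=[-5,3]  old=⊥  +wl: 6
  step 9. node 2  ⊔preds=[-5,4]  new=[-5,4]  stable
  step 10. node 6  ⊔preds=[-5,4]  new=[-5,4]  stable

Least fixpoint reached:
  node 0: [-5,5]
  node 1: [-4,4]
  node 2: [-5,4]
  node 3: [-5,4]
  node 4: [-5,4]
  node 5: [-3,2]
  node 6: [-5,4]
  node 7: [-5,3]

yes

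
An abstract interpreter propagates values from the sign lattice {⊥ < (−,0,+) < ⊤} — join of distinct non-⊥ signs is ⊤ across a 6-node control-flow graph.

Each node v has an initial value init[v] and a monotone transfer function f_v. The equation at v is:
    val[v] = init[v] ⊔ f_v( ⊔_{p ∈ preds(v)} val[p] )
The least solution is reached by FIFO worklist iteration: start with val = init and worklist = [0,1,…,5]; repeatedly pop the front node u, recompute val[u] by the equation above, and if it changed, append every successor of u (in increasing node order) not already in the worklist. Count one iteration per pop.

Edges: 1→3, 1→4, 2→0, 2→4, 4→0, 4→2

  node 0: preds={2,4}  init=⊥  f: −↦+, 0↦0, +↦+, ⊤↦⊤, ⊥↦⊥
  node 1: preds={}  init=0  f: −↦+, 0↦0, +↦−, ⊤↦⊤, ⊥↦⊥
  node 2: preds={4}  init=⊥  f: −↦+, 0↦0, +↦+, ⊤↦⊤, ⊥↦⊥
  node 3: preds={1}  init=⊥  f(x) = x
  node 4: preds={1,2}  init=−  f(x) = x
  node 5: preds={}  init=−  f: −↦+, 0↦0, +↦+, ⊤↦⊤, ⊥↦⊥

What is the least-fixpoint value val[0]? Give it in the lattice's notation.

Iteration log — 10 steps:
  step 1. node 0  ⊔preds=−  new=+  old=⊥  +wl: 
  step 2. node 1  ⊔preds=⊥  new=0  stable
  step 3. node 2  ⊔preds=−  new=+  old=⊥  +wl: 0
  step 4. node 3  ⊔preds=0  new=0  old=⊥  +wl: 
  step 5. node 4  ⊔preds=⊤  new=⊤  old=−  +wl: 2
  step 6. node 5  ⊔preds=⊥  new=−  stable
  step 7. node 0  ⊔preds=⊤  new=⊤  old=+  +wl: 
  step 8. node 2  ⊔preds=⊤  new=⊤  old=+  +wl: 0,4
  step 9. node 0  ⊔preds=⊤  new=⊤  stable
  step 10. node 4  ⊔preds=⊤  new=⊤  stable

Least fixpoint reached:
  node 0: ⊤
  node 1: 0
  node 2: ⊤
  node 3: 0
  node 4: ⊤
  node 5: −

⊤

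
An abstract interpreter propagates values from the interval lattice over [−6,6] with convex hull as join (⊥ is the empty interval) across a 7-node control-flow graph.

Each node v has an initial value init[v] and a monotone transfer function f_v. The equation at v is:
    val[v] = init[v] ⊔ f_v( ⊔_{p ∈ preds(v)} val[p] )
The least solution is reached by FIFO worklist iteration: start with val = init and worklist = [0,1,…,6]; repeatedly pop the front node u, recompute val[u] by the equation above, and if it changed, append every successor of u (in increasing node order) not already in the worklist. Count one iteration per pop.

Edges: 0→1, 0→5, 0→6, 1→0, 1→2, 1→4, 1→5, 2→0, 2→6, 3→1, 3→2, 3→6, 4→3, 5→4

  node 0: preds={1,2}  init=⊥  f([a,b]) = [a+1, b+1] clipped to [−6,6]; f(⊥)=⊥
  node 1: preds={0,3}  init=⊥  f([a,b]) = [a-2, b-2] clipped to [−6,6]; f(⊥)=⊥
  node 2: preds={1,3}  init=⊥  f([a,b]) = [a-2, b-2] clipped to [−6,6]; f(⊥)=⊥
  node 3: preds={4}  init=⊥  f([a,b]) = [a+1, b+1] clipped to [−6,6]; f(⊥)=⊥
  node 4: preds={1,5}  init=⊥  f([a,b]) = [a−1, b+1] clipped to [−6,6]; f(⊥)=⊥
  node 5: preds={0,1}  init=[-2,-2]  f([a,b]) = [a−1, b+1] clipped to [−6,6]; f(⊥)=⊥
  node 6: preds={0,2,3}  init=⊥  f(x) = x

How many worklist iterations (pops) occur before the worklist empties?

54

Worklist (54 pops):
  #1 pop 0: in=⊥ → ⊥ (no change)
  #2 pop 1: in=⊥ → ⊥ (no change)
  #3 pop 2: in=⊥ → ⊥ (no change)
  #4 pop 3: in=⊥ → ⊥ (no change)
  #5 pop 4: in=[-2,-2] → [-3,-1] (was ⊥); enqueue [3]
  #6 pop 5: in=⊥ → [-2,-2] (no change)
  #7 pop 6: in=⊥ → ⊥ (no change)
  #8 pop 3: in=[-3,-1] → [-2,0] (was ⊥); enqueue [1,2,6]
  #9 pop 1: in=[-2,0] → [-4,-2] (was ⊥); enqueue [0,4,5]
  #10 pop 2: in=[-4,0] → [-6,-2] (was ⊥); enqueue []
  #11 pop 6: in=[-6,0] → [-6,0] (was ⊥); enqueue []
  #12 pop 0: in=[-6,-2] → [-5,-1] (was ⊥); enqueue [1,6]
  #13 pop 4: in=[-4,-2] → [-5,-1] (was [-3,-1]); enqueue [3]
  #14 pop 5: in=[-5,-1] → [-6,0] (was [-2,-2]); enqueue [4]
  #15 pop 1: in=[-5,0] → [-6,-2] (was [-4,-2]); enqueue [0,2,5]
  #16 pop 6: in=[-6,0] → [-6,0] (no change)
  #17 pop 3: in=[-5,-1] → [-4,0] (was [-2,0]); enqueue [1,6]
  #18 pop 4: in=[-6,0] → [-6,1] (was [-5,-1]); enqueue [3]
  #19 pop 0: in=[-6,-2] → [-5,-1] (no change)
  #20 pop 2: in=[-6,0] → [-6,-2] (no change)
  #21 pop 5: in=[-6,-1] → [-6,0] (no change)
  #22 pop 1: in=[-5,0] → [-6,-2] (no change)
  #23 pop 6: in=[-6,0] → [-6,0] (no change)
  #24 pop 3: in=[-6,1] → [-5,2] (was [-4,0]); enqueue [1,2,6]
  #25 pop 1: in=[-5,2] → [-6,0] (was [-6,-2]); enqueue [0,4,5]
  #26 pop 2: in=[-6,2] → [-6,0] (was [-6,-2]); enqueue []
  #27 pop 6: in=[-6,2] → [-6,2] (was [-6,0]); enqueue []
  #28 pop 0: in=[-6,0] → [-5,1] (was [-5,-1]); enqueue [1,6]
  #29 pop 4: in=[-6,0] → [-6,1] (no change)
  #30 pop 5: in=[-6,1] → [-6,2] (was [-6,0]); enqueue [4]
  #31 pop 1: in=[-5,2] → [-6,0] (no change)
  #32 pop 6: in=[-6,2] → [-6,2] (no change)
  #33 pop 4: in=[-6,2] → [-6,3] (was [-6,1]); enqueue [3]
  #34 pop 3: in=[-6,3] → [-5,4] (was [-5,2]); enqueue [1,2,6]
  #35 pop 1: in=[-5,4] → [-6,2] (was [-6,0]); enqueue [0,4,5]
  #36 pop 2: in=[-6,4] → [-6,2] (was [-6,0]); enqueue []
  #37 pop 6: in=[-6,4] → [-6,4] (was [-6,2]); enqueue []
  #38 pop 0: in=[-6,2] → [-5,3] (was [-5,1]); enqueue [1,6]
  #39 pop 4: in=[-6,2] → [-6,3] (no change)
  #40 pop 5: in=[-6,3] → [-6,4] (was [-6,2]); enqueue [4]
  #41 pop 1: in=[-5,4] → [-6,2] (no change)
  #42 pop 6: in=[-6,4] → [-6,4] (no change)
  #43 pop 4: in=[-6,4] → [-6,5] (was [-6,3]); enqueue [3]
  #44 pop 3: in=[-6,5] → [-5,6] (was [-5,4]); enqueue [1,2,6]
  #45 pop 1: in=[-5,6] → [-6,4] (was [-6,2]); enqueue [0,4,5]
  #46 pop 2: in=[-6,6] → [-6,4] (was [-6,2]); enqueue []
  #47 pop 6: in=[-6,6] → [-6,6] (was [-6,4]); enqueue []
  #48 pop 0: in=[-6,4] → [-5,5] (was [-5,3]); enqueue [1,6]
  #49 pop 4: in=[-6,4] → [-6,5] (no change)
  #50 pop 5: in=[-6,5] → [-6,6] (was [-6,4]); enqueue [4]
  #51 pop 1: in=[-5,6] → [-6,4] (no change)
  #52 pop 6: in=[-6,6] → [-6,6] (no change)
  #53 pop 4: in=[-6,6] → [-6,6] (was [-6,5]); enqueue [3]
  #54 pop 3: in=[-6,6] → [-5,6] (no change)

Fixpoint:
  val[0] = [-5,5]
  val[1] = [-6,4]
  val[2] = [-6,4]
  val[3] = [-5,6]
  val[4] = [-6,6]
  val[5] = [-6,6]
  val[6] = [-6,6]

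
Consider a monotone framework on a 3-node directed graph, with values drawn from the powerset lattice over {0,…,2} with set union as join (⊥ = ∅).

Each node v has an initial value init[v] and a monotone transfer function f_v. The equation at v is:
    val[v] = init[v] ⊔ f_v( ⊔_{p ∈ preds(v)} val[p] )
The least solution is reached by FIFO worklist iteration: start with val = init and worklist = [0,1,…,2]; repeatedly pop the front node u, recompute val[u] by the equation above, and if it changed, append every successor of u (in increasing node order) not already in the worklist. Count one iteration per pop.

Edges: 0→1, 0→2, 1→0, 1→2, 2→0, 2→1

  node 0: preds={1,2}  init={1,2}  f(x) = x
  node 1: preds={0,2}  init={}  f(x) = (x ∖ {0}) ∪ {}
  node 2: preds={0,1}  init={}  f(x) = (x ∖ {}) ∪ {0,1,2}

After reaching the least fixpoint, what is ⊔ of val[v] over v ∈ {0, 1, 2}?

Iteration log — 6 steps:
  step 1. node 0  ⊔preds={}  new={1,2}  stable
  step 2. node 1  ⊔preds={1,2}  new={1,2}  old={}  +wl: 0
  step 3. node 2  ⊔preds={1,2}  new={0,1,2}  old={}  +wl: 1
  step 4. node 0  ⊔preds={0,1,2}  new={0,1,2}  old={1,2}  +wl: 2
  step 5. node 1  ⊔preds={0,1,2}  new={1,2}  stable
  step 6. node 2  ⊔preds={0,1,2}  new={0,1,2}  stable

Least fixpoint reached:
  node 0: {0,1,2}
  node 1: {1,2}
  node 2: {0,1,2}

{0,1,2}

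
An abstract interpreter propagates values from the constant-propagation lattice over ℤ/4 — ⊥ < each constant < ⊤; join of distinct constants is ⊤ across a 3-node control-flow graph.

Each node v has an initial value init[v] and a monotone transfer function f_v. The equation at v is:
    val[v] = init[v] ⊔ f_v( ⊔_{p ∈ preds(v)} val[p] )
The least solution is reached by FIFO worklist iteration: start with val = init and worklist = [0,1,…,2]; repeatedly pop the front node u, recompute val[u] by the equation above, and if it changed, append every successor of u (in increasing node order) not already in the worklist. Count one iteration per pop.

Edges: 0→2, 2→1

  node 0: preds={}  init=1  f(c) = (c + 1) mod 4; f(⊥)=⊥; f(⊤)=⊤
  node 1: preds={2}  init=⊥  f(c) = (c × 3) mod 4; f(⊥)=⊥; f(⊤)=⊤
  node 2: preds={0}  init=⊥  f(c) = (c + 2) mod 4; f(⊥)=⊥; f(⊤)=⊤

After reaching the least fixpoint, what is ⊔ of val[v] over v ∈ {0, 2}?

Worklist (4 pops):
  #1 pop 0: in=⊥ → 1 (no change)
  #2 pop 1: in=⊥ → ⊥ (no change)
  #3 pop 2: in=1 → 3 (was ⊥); enqueue [1]
  #4 pop 1: in=3 → 1 (was ⊥); enqueue []

Fixpoint:
  val[0] = 1
  val[1] = 1
  val[2] = 3

⊤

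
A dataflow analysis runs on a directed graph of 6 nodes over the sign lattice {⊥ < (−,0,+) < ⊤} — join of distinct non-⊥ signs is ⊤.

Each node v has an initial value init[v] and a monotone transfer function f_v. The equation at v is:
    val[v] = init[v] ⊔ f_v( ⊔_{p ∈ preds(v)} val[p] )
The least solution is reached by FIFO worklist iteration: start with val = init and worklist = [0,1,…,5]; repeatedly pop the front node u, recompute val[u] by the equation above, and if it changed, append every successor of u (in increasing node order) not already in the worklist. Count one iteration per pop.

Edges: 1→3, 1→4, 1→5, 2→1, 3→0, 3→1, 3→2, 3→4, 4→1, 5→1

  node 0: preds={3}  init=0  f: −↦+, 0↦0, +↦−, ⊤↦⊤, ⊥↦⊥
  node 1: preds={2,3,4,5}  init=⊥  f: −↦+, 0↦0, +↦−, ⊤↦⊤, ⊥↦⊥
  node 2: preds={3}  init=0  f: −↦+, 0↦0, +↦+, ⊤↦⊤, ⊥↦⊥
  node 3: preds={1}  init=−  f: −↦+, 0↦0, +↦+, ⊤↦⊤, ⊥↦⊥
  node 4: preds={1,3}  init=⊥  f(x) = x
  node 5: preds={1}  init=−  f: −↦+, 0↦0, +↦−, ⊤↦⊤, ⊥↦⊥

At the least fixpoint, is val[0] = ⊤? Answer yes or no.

Trace (9 dequeues):
  [1] u=0 | in − | out ⊤ | prev 0 | push {}
  [2] u=1 | in ⊤ | out ⊤ | prev ⊥ | push {}
  [3] u=2 | in − | out ⊤ | prev 0 | push {1}
  [4] u=3 | in ⊤ | out ⊤ | prev − | push {0,2}
  [5] u=4 | in ⊤ | out ⊤ | prev ⊥ | push {}
  [6] u=5 | in ⊤ | out ⊤ | prev − | push {}
  [7] u=1 | in ⊤ | out ⊤ | ==
  [8] u=0 | in ⊤ | out ⊤ | ==
  [9] u=2 | in ⊤ | out ⊤ | ==

Converged values:
  [0] ⊤
  [1] ⊤
  [2] ⊤
  [3] ⊤
  [4] ⊤
  [5] ⊤

yes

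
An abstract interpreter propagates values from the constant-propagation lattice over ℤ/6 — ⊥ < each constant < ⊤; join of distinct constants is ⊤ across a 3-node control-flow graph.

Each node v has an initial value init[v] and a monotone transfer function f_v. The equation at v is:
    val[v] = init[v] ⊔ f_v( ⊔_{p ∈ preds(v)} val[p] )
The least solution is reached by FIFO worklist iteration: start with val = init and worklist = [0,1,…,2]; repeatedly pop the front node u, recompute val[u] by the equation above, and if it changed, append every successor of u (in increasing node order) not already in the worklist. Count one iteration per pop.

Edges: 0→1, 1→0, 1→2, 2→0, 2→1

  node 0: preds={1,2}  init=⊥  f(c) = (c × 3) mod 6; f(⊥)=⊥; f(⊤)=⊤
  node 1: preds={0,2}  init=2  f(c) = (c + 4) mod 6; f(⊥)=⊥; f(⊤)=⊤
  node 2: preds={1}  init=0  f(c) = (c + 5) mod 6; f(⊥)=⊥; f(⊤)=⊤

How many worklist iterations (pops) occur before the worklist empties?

Trace (5 dequeues):
  [1] u=0 | in ⊤ | out ⊤ | prev ⊥ | push {}
  [2] u=1 | in ⊤ | out ⊤ | prev 2 | push {0}
  [3] u=2 | in ⊤ | out ⊤ | prev 0 | push {1}
  [4] u=0 | in ⊤ | out ⊤ | ==
  [5] u=1 | in ⊤ | out ⊤ | ==

Converged values:
  [0] ⊤
  [1] ⊤
  [2] ⊤

5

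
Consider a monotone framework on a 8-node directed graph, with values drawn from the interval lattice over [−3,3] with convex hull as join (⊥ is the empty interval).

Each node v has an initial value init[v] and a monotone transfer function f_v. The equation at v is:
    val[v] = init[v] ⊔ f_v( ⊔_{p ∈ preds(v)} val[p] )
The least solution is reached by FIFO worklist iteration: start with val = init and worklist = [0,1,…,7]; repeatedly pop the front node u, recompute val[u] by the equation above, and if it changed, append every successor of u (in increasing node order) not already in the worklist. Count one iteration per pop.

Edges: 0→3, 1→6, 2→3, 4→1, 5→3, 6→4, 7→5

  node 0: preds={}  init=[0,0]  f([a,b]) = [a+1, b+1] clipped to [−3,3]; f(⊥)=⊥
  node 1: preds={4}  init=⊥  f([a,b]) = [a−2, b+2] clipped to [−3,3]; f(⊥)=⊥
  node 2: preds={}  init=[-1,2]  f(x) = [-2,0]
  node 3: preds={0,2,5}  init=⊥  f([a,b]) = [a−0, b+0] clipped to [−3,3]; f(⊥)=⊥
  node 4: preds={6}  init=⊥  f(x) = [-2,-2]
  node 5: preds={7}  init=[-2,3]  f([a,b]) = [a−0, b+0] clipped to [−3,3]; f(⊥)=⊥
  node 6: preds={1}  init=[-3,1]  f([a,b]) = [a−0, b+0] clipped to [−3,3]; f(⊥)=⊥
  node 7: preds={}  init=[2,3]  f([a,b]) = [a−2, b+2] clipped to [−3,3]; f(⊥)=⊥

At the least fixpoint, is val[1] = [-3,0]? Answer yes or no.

Worklist (10 pops):
  #1 pop 0: in=⊥ → [0,0] (no change)
  #2 pop 1: in=⊥ → ⊥ (no change)
  #3 pop 2: in=⊥ → [-2,2] (was [-1,2]); enqueue []
  #4 pop 3: in=[-2,3] → [-2,3] (was ⊥); enqueue []
  #5 pop 4: in=[-3,1] → [-2,-2] (was ⊥); enqueue [1]
  #6 pop 5: in=[2,3] → [-2,3] (no change)
  #7 pop 6: in=⊥ → [-3,1] (no change)
  #8 pop 7: in=⊥ → [2,3] (no change)
  #9 pop 1: in=[-2,-2] → [-3,0] (was ⊥); enqueue [6]
  #10 pop 6: in=[-3,0] → [-3,1] (no change)

Fixpoint:
  val[0] = [0,0]
  val[1] = [-3,0]
  val[2] = [-2,2]
  val[3] = [-2,3]
  val[4] = [-2,-2]
  val[5] = [-2,3]
  val[6] = [-3,1]
  val[7] = [2,3]

yes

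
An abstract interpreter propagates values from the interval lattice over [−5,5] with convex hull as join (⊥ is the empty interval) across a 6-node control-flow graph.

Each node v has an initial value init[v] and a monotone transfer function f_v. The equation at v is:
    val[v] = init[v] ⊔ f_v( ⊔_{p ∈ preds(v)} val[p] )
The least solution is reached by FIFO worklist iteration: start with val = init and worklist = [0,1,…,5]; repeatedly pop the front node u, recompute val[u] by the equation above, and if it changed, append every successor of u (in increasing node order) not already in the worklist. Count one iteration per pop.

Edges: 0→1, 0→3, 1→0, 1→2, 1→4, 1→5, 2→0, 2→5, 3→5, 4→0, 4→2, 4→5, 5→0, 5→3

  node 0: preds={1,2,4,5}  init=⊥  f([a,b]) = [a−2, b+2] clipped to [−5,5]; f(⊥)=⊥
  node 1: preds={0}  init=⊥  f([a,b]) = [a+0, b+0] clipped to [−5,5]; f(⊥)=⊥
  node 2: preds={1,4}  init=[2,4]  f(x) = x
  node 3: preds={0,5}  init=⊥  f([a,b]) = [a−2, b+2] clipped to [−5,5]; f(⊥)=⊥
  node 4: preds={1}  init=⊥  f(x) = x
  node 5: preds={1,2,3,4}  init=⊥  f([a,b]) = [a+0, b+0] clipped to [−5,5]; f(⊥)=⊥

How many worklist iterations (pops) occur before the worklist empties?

23

Worklist (23 pops):
  #1 pop 0: in=[2,4] → [0,5] (was ⊥); enqueue []
  #2 pop 1: in=[0,5] → [0,5] (was ⊥); enqueue [0]
  #3 pop 2: in=[0,5] → [0,5] (was [2,4]); enqueue []
  #4 pop 3: in=[0,5] → [-2,5] (was ⊥); enqueue []
  #5 pop 4: in=[0,5] → [0,5] (was ⊥); enqueue [2]
  #6 pop 5: in=[-2,5] → [-2,5] (was ⊥); enqueue [3]
  #7 pop 0: in=[-2,5] → [-4,5] (was [0,5]); enqueue [1]
  #8 pop 2: in=[0,5] → [0,5] (no change)
  #9 pop 3: in=[-4,5] → [-5,5] (was [-2,5]); enqueue [5]
  #10 pop 1: in=[-4,5] → [-4,5] (was [0,5]); enqueue [0,2,4]
  #11 pop 5: in=[-5,5] → [-5,5] (was [-2,5]); enqueue [3]
  #12 pop 0: in=[-5,5] → [-5,5] (was [-4,5]); enqueue [1]
  #13 pop 2: in=[-4,5] → [-4,5] (was [0,5]); enqueue [0,5]
  #14 pop 4: in=[-4,5] → [-4,5] (was [0,5]); enqueue [2]
  #15 pop 3: in=[-5,5] → [-5,5] (no change)
  #16 pop 1: in=[-5,5] → [-5,5] (was [-4,5]); enqueue [4]
  #17 pop 0: in=[-5,5] → [-5,5] (no change)
  #18 pop 5: in=[-5,5] → [-5,5] (no change)
  #19 pop 2: in=[-5,5] → [-5,5] (was [-4,5]); enqueue [0,5]
  #20 pop 4: in=[-5,5] → [-5,5] (was [-4,5]); enqueue [2]
  #21 pop 0: in=[-5,5] → [-5,5] (no change)
  #22 pop 5: in=[-5,5] → [-5,5] (no change)
  #23 pop 2: in=[-5,5] → [-5,5] (no change)

Fixpoint:
  val[0] = [-5,5]
  val[1] = [-5,5]
  val[2] = [-5,5]
  val[3] = [-5,5]
  val[4] = [-5,5]
  val[5] = [-5,5]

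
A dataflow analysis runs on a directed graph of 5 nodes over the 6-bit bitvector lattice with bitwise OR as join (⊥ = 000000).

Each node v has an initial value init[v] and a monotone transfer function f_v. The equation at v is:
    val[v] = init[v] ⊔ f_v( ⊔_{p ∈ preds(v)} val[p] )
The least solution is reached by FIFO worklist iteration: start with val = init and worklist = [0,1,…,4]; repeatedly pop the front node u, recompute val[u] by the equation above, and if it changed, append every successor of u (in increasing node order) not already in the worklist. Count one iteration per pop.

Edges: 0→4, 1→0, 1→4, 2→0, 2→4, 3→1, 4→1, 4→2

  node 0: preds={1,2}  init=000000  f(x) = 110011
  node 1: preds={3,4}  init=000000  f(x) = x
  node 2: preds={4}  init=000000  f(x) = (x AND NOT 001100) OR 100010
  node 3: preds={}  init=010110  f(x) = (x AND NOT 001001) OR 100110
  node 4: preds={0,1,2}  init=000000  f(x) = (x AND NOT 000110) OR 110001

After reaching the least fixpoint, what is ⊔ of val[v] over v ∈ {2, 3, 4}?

Trace (10 dequeues):
  [1] u=0 | in 000000 | out 110011 | prev 000000 | push {}
  [2] u=1 | in 010110 | out 010110 | prev 000000 | push {0}
  [3] u=2 | in 000000 | out 100010 | prev 000000 | push {}
  [4] u=3 | in 000000 | out 110110 | prev 010110 | push {1}
  [5] u=4 | in 110111 | out 110001 | prev 000000 | push {2}
  [6] u=0 | in 110110 | out 110011 | ==
  [7] u=1 | in 110111 | out 110111 | prev 010110 | push {0,4}
  [8] u=2 | in 110001 | out 110011 | prev 100010 | push {}
  [9] u=0 | in 110111 | out 110011 | ==
  [10] u=4 | in 110111 | out 110001 | ==

Converged values:
  [0] 110011
  [1] 110111
  [2] 110011
  [3] 110110
  [4] 110001

110111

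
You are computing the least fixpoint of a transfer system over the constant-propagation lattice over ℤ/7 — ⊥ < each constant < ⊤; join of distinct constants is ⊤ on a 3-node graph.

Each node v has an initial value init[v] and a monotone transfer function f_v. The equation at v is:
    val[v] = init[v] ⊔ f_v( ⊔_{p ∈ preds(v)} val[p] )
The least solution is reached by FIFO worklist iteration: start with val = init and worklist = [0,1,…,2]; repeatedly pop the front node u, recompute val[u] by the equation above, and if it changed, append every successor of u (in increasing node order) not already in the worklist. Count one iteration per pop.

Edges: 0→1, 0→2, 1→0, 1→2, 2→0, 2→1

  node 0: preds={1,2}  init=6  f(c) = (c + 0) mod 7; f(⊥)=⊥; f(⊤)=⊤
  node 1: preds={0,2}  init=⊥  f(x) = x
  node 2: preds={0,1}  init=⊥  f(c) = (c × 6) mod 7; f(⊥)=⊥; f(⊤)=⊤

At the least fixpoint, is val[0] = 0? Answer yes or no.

Trace (8 dequeues):
  [1] u=0 | in ⊥ | out 6 | ==
  [2] u=1 | in 6 | out 6 | prev ⊥ | push {0}
  [3] u=2 | in 6 | out 1 | prev ⊥ | push {1}
  [4] u=0 | in ⊤ | out ⊤ | prev 6 | push {2}
  [5] u=1 | in ⊤ | out ⊤ | prev 6 | push {0}
  [6] u=2 | in ⊤ | out ⊤ | prev 1 | push {1}
  [7] u=0 | in ⊤ | out ⊤ | ==
  [8] u=1 | in ⊤ | out ⊤ | ==

Converged values:
  [0] ⊤
  [1] ⊤
  [2] ⊤

no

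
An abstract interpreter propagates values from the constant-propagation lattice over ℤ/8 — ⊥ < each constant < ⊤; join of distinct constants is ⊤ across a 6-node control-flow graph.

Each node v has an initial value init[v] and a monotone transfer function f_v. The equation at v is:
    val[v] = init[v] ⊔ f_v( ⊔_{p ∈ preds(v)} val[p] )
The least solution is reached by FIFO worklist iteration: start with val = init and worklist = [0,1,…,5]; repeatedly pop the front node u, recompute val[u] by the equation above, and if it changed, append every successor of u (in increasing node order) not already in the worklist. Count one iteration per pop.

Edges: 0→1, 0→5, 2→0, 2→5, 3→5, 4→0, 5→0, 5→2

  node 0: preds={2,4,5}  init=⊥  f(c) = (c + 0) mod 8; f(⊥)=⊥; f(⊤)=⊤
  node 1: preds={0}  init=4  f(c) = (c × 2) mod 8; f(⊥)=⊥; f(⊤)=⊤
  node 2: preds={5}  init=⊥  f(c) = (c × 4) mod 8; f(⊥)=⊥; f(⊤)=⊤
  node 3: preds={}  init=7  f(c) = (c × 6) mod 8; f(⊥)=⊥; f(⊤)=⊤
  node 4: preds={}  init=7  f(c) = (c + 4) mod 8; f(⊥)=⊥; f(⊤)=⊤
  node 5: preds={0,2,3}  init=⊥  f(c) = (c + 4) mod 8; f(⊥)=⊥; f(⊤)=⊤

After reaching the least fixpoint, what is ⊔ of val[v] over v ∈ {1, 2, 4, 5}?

⊤

Iteration log — 14 steps:
  step 1. node 0  ⊔preds=7  new=7  old=⊥  +wl: 
  step 2. node 1  ⊔preds=7  new=⊤  old=4  +wl: 
  step 3. node 2  ⊔preds=⊥  new=⊥  stable
  step 4. node 3  ⊔preds=⊥  new=7  stable
  step 5. node 4  ⊔preds=⊥  new=7  stable
  step 6. node 5  ⊔preds=7  new=3  old=⊥  +wl: 0,2
  step 7. node 0  ⊔preds=⊤  new=⊤  old=7  +wl: 1,5
  step 8. node 2  ⊔preds=3  new=4  old=⊥  +wl: 0
  step 9. node 1  ⊔preds=⊤  new=⊤  stable
  step 10. node 5  ⊔preds=⊤  new=⊤  old=3  +wl: 2
  step 11. node 0  ⊔preds=⊤  new=⊤  stable
  step 12. node 2  ⊔preds=⊤  new=⊤  old=4  +wl: 0,5
  step 13. node 0  ⊔preds=⊤  new=⊤  stable
  step 14. node 5  ⊔preds=⊤  new=⊤  stable

Least fixpoint reached:
  node 0: ⊤
  node 1: ⊤
  node 2: ⊤
  node 3: 7
  node 4: 7
  node 5: ⊤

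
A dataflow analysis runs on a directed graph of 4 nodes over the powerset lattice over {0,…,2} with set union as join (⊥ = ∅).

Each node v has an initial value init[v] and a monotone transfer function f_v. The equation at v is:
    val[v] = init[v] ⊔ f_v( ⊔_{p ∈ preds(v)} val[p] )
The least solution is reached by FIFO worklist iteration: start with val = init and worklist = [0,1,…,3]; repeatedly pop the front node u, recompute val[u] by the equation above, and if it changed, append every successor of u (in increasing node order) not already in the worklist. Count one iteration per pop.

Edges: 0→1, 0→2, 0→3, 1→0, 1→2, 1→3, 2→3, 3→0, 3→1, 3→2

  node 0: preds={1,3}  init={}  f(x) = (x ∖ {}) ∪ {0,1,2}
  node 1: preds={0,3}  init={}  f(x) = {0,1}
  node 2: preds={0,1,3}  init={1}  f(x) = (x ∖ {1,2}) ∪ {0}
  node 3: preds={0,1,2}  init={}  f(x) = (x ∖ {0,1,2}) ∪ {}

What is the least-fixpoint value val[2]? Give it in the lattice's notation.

Worklist (5 pops):
  #1 pop 0: in={} → {0,1,2} (was {}); enqueue []
  #2 pop 1: in={0,1,2} → {0,1} (was {}); enqueue [0]
  #3 pop 2: in={0,1,2} → {0,1} (was {1}); enqueue []
  #4 pop 3: in={0,1,2} → {} (no change)
  #5 pop 0: in={0,1} → {0,1,2} (no change)

Fixpoint:
  val[0] = {0,1,2}
  val[1] = {0,1}
  val[2] = {0,1}
  val[3] = {}

{0,1}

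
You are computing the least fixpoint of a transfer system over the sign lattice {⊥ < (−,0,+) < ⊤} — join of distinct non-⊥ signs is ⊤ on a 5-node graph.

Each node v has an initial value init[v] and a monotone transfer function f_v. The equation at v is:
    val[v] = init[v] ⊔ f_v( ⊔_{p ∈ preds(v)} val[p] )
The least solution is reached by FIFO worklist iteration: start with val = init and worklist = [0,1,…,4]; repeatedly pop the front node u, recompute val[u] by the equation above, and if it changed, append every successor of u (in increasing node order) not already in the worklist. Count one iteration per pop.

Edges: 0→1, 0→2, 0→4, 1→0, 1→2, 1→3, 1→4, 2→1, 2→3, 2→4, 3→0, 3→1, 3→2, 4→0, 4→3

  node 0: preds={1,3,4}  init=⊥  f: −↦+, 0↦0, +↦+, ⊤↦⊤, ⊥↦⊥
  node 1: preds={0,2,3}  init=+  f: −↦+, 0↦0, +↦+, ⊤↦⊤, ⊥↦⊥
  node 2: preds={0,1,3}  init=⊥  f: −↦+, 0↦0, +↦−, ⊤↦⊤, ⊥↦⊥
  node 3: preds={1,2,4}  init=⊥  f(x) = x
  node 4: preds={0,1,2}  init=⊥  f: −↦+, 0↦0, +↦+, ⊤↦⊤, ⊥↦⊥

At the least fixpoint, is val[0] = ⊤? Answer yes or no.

yes

Iteration log — 11 steps:
  step 1. node 0  ⊔preds=+  new=+  old=⊥  +wl: 
  step 2. node 1  ⊔preds=+  new=+  stable
  step 3. node 2  ⊔preds=+  new=−  old=⊥  +wl: 1
  step 4. node 3  ⊔preds=⊤  new=⊤  old=⊥  +wl: 0,2
  step 5. node 4  ⊔preds=⊤  new=⊤  old=⊥  +wl: 3
  step 6. node 1  ⊔preds=⊤  new=⊤  old=+  +wl: 4
  step 7. node 0  ⊔preds=⊤  new=⊤  old=+  +wl: 1
  step 8. node 2  ⊔preds=⊤  new=⊤  old=−  +wl: 
  step 9. node 3  ⊔preds=⊤  new=⊤  stable
  step 10. node 4  ⊔preds=⊤  new=⊤  stable
  step 11. node 1  ⊔preds=⊤  new=⊤  stable

Least fixpoint reached:
  node 0: ⊤
  node 1: ⊤
  node 2: ⊤
  node 3: ⊤
  node 4: ⊤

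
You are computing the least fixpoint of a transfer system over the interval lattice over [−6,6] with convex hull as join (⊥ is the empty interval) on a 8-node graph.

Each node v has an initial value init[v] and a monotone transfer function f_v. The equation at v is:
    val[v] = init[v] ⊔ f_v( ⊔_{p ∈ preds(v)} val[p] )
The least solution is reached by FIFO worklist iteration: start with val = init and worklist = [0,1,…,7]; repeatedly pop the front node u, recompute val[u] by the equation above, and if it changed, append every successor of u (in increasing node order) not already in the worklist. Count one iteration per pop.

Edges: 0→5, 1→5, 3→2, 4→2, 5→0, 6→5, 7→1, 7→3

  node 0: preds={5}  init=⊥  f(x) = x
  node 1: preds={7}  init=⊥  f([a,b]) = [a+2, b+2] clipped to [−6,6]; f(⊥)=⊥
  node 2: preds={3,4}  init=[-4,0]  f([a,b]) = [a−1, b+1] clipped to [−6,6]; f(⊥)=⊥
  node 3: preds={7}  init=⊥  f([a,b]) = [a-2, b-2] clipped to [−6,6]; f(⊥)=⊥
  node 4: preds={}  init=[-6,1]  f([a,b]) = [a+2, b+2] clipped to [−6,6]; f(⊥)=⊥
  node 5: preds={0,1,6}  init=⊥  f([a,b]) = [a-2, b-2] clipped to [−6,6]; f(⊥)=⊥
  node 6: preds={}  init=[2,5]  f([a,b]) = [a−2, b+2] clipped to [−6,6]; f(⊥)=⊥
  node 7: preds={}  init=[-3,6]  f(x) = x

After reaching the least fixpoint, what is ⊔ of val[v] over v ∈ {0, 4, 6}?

[-6,5]

Trace (15 dequeues):
  [1] u=0 | in ⊥ | out ⊥ | ==
  [2] u=1 | in [-3,6] | out [-1,6] | prev ⊥ | push {}
  [3] u=2 | in [-6,1] | out [-6,2] | prev [-4,0] | push {}
  [4] u=3 | in [-3,6] | out [-5,4] | prev ⊥ | push {2}
  [5] u=4 | in ⊥ | out [-6,1] | ==
  [6] u=5 | in [-1,6] | out [-3,4] | prev ⊥ | push {0}
  [7] u=6 | in ⊥ | out [2,5] | ==
  [8] u=7 | in ⊥ | out [-3,6] | ==
  [9] u=2 | in [-6,4] | out [-6,5] | prev [-6,2] | push {}
  [10] u=0 | in [-3,4] | out [-3,4] | prev ⊥ | push {5}
  [11] u=5 | in [-3,6] | out [-5,4] | prev [-3,4] | push {0}
  [12] u=0 | in [-5,4] | out [-5,4] | prev [-3,4] | push {5}
  [13] u=5 | in [-5,6] | out [-6,4] | prev [-5,4] | push {0}
  [14] u=0 | in [-6,4] | out [-6,4] | prev [-5,4] | push {5}
  [15] u=5 | in [-6,6] | out [-6,4] | ==

Converged values:
  [0] [-6,4]
  [1] [-1,6]
  [2] [-6,5]
  [3] [-5,4]
  [4] [-6,1]
  [5] [-6,4]
  [6] [2,5]
  [7] [-3,6]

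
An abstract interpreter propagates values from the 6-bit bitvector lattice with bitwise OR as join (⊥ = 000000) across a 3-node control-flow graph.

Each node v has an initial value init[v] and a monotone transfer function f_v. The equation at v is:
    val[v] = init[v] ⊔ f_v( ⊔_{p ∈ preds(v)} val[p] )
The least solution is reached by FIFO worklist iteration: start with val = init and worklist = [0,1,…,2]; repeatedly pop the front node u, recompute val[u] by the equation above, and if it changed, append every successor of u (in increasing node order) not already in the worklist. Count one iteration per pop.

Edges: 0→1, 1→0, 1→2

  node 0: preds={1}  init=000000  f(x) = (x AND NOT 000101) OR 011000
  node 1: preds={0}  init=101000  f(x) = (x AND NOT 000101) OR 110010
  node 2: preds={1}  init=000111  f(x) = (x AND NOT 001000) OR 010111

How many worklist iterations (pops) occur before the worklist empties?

5

Iteration log — 5 steps:
  step 1. node 0  ⊔preds=101000  new=111000  old=000000  +wl: 
  step 2. node 1  ⊔preds=111000  new=111010  old=101000  +wl: 0
  step 3. node 2  ⊔preds=111010  new=110111  old=000111  +wl: 
  step 4. node 0  ⊔preds=111010  new=111010  old=111000  +wl: 1
  step 5. node 1  ⊔preds=111010  new=111010  stable

Least fixpoint reached:
  node 0: 111010
  node 1: 111010
  node 2: 110111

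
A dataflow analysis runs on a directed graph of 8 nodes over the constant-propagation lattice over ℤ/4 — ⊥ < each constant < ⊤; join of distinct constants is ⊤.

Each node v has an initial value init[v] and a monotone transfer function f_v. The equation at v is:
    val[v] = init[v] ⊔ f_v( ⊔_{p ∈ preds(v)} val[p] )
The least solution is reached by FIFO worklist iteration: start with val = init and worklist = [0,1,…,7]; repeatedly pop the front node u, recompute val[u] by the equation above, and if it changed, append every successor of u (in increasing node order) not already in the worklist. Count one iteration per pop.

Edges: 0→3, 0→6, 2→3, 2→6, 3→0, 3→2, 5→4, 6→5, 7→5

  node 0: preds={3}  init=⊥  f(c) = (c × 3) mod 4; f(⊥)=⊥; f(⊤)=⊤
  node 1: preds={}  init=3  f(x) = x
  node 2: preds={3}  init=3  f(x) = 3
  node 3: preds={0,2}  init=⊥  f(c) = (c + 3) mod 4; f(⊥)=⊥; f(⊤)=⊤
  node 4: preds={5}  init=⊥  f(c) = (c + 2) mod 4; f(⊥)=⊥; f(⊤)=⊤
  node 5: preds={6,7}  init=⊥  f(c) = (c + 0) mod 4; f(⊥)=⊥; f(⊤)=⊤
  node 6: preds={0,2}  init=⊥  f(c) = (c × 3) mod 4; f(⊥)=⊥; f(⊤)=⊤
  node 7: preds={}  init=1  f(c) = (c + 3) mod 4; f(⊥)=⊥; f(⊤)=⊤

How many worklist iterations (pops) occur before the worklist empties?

Worklist (20 pops):
  #1 pop 0: in=⊥ → ⊥ (no change)
  #2 pop 1: in=⊥ → 3 (no change)
  #3 pop 2: in=⊥ → 3 (no change)
  #4 pop 3: in=3 → 2 (was ⊥); enqueue [0,2]
  #5 pop 4: in=⊥ → ⊥ (no change)
  #6 pop 5: in=1 → 1 (was ⊥); enqueue [4]
  #7 pop 6: in=3 → 1 (was ⊥); enqueue [5]
  #8 pop 7: in=⊥ → 1 (no change)
  #9 pop 0: in=2 → 2 (was ⊥); enqueue [3,6]
  #10 pop 2: in=2 → 3 (no change)
  #11 pop 4: in=1 → 3 (was ⊥); enqueue []
  #12 pop 5: in=1 → 1 (no change)
  #13 pop 3: in=⊤ → ⊤ (was 2); enqueue [0,2]
  #14 pop 6: in=⊤ → ⊤ (was 1); enqueue [5]
  #15 pop 0: in=⊤ → ⊤ (was 2); enqueue [3,6]
  #16 pop 2: in=⊤ → 3 (no change)
  #17 pop 5: in=⊤ → ⊤ (was 1); enqueue [4]
  #18 pop 3: in=⊤ → ⊤ (no change)
  #19 pop 6: in=⊤ → ⊤ (no change)
  #20 pop 4: in=⊤ → ⊤ (was 3); enqueue []

Fixpoint:
  val[0] = ⊤
  val[1] = 3
  val[2] = 3
  val[3] = ⊤
  val[4] = ⊤
  val[5] = ⊤
  val[6] = ⊤
  val[7] = 1

20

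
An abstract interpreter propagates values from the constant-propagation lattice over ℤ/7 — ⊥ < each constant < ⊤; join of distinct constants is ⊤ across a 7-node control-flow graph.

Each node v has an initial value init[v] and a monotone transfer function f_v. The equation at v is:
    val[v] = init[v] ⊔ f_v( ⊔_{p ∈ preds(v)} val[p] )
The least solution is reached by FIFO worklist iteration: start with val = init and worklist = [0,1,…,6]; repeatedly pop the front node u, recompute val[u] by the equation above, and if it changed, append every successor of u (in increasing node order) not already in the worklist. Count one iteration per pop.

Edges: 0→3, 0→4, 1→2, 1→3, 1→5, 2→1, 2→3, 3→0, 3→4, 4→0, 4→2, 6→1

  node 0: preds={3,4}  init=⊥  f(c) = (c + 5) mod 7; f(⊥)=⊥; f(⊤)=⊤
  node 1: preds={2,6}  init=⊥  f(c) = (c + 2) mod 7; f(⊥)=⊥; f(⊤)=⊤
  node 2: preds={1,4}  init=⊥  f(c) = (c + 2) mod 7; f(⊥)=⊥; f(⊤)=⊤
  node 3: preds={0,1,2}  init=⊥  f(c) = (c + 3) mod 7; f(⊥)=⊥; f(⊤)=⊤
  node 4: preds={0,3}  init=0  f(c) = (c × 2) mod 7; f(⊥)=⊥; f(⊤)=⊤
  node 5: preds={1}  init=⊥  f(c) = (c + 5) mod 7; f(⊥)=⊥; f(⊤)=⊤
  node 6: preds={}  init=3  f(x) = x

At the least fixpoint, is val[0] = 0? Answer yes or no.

Worklist (13 pops):
  #1 pop 0: in=0 → 5 (was ⊥); enqueue []
  #2 pop 1: in=3 → 5 (was ⊥); enqueue []
  #3 pop 2: in=⊤ → ⊤ (was ⊥); enqueue [1]
  #4 pop 3: in=⊤ → ⊤ (was ⊥); enqueue [0]
  #5 pop 4: in=⊤ → ⊤ (was 0); enqueue [2]
  #6 pop 5: in=5 → 3 (was ⊥); enqueue []
  #7 pop 6: in=⊥ → 3 (no change)
  #8 pop 1: in=⊤ → ⊤ (was 5); enqueue [3,5]
  #9 pop 0: in=⊤ → ⊤ (was 5); enqueue [4]
  #10 pop 2: in=⊤ → ⊤ (no change)
  #11 pop 3: in=⊤ → ⊤ (no change)
  #12 pop 5: in=⊤ → ⊤ (was 3); enqueue []
  #13 pop 4: in=⊤ → ⊤ (no change)

Fixpoint:
  val[0] = ⊤
  val[1] = ⊤
  val[2] = ⊤
  val[3] = ⊤
  val[4] = ⊤
  val[5] = ⊤
  val[6] = 3

no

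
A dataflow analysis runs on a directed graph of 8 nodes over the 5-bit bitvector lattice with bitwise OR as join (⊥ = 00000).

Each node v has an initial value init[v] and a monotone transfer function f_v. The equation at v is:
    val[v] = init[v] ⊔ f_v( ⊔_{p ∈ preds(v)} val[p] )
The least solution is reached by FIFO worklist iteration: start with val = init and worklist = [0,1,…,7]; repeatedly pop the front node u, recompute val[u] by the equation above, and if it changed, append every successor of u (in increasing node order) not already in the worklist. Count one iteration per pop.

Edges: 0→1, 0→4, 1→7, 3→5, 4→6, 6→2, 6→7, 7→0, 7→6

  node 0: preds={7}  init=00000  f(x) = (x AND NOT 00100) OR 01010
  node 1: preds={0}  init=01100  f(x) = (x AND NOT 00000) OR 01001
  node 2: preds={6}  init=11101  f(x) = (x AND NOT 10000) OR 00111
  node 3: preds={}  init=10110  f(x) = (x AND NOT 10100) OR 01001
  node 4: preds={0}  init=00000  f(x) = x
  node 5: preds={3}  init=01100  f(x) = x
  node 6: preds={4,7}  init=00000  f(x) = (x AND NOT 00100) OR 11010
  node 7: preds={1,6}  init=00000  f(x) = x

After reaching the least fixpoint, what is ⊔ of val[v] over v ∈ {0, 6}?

Worklist (16 pops):
  #1 pop 0: in=00000 → 01010 (was 00000); enqueue []
  #2 pop 1: in=01010 → 01111 (was 01100); enqueue []
  #3 pop 2: in=00000 → 11111 (was 11101); enqueue []
  #4 pop 3: in=00000 → 11111 (was 10110); enqueue []
  #5 pop 4: in=01010 → 01010 (was 00000); enqueue []
  #6 pop 5: in=11111 → 11111 (was 01100); enqueue []
  #7 pop 6: in=01010 → 11010 (was 00000); enqueue [2]
  #8 pop 7: in=11111 → 11111 (was 00000); enqueue [0,6]
  #9 pop 2: in=11010 → 11111 (no change)
  #10 pop 0: in=11111 → 11011 (was 01010); enqueue [1,4]
  #11 pop 6: in=11111 → 11011 (was 11010); enqueue [2,7]
  #12 pop 1: in=11011 → 11111 (was 01111); enqueue []
  #13 pop 4: in=11011 → 11011 (was 01010); enqueue [6]
  #14 pop 2: in=11011 → 11111 (no change)
  #15 pop 7: in=11111 → 11111 (no change)
  #16 pop 6: in=11111 → 11011 (no change)

Fixpoint:
  val[0] = 11011
  val[1] = 11111
  val[2] = 11111
  val[3] = 11111
  val[4] = 11011
  val[5] = 11111
  val[6] = 11011
  val[7] = 11111

11011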